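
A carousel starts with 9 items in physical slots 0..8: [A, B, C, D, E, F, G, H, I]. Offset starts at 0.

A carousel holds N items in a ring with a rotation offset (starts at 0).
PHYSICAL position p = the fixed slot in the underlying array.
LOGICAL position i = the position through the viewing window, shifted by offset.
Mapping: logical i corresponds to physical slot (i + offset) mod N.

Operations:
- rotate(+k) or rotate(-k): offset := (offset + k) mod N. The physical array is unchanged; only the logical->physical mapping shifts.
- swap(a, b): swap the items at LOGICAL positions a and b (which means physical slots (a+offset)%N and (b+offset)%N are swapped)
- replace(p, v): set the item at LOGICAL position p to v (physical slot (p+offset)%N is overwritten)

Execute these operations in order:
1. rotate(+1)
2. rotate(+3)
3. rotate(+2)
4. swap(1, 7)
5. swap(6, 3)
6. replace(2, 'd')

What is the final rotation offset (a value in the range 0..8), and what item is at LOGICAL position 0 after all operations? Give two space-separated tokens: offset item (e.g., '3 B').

After op 1 (rotate(+1)): offset=1, physical=[A,B,C,D,E,F,G,H,I], logical=[B,C,D,E,F,G,H,I,A]
After op 2 (rotate(+3)): offset=4, physical=[A,B,C,D,E,F,G,H,I], logical=[E,F,G,H,I,A,B,C,D]
After op 3 (rotate(+2)): offset=6, physical=[A,B,C,D,E,F,G,H,I], logical=[G,H,I,A,B,C,D,E,F]
After op 4 (swap(1, 7)): offset=6, physical=[A,B,C,D,H,F,G,E,I], logical=[G,E,I,A,B,C,D,H,F]
After op 5 (swap(6, 3)): offset=6, physical=[D,B,C,A,H,F,G,E,I], logical=[G,E,I,D,B,C,A,H,F]
After op 6 (replace(2, 'd')): offset=6, physical=[D,B,C,A,H,F,G,E,d], logical=[G,E,d,D,B,C,A,H,F]

Answer: 6 G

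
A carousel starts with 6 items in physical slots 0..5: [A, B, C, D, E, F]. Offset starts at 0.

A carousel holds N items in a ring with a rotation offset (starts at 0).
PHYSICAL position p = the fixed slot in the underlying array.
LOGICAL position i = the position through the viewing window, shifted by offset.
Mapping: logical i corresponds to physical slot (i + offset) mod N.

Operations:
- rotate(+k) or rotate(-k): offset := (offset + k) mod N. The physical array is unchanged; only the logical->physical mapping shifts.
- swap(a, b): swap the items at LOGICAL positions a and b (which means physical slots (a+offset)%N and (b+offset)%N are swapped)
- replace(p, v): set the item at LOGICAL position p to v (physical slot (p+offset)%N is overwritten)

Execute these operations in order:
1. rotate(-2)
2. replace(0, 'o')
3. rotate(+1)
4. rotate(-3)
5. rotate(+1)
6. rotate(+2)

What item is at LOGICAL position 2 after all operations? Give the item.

Answer: B

Derivation:
After op 1 (rotate(-2)): offset=4, physical=[A,B,C,D,E,F], logical=[E,F,A,B,C,D]
After op 2 (replace(0, 'o')): offset=4, physical=[A,B,C,D,o,F], logical=[o,F,A,B,C,D]
After op 3 (rotate(+1)): offset=5, physical=[A,B,C,D,o,F], logical=[F,A,B,C,D,o]
After op 4 (rotate(-3)): offset=2, physical=[A,B,C,D,o,F], logical=[C,D,o,F,A,B]
After op 5 (rotate(+1)): offset=3, physical=[A,B,C,D,o,F], logical=[D,o,F,A,B,C]
After op 6 (rotate(+2)): offset=5, physical=[A,B,C,D,o,F], logical=[F,A,B,C,D,o]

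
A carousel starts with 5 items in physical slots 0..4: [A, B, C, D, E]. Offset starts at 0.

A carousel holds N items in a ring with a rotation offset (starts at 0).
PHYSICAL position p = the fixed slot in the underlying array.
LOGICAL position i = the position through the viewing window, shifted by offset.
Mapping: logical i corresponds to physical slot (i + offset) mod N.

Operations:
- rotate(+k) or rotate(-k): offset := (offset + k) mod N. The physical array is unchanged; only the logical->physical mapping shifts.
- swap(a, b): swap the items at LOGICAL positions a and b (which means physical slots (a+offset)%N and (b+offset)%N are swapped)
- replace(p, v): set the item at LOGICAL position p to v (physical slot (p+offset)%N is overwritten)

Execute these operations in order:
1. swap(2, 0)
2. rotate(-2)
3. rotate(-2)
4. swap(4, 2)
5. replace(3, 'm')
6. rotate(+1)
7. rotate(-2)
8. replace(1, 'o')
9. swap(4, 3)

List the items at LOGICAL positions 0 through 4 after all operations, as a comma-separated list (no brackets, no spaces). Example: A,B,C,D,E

Answer: D,o,A,m,C

Derivation:
After op 1 (swap(2, 0)): offset=0, physical=[C,B,A,D,E], logical=[C,B,A,D,E]
After op 2 (rotate(-2)): offset=3, physical=[C,B,A,D,E], logical=[D,E,C,B,A]
After op 3 (rotate(-2)): offset=1, physical=[C,B,A,D,E], logical=[B,A,D,E,C]
After op 4 (swap(4, 2)): offset=1, physical=[D,B,A,C,E], logical=[B,A,C,E,D]
After op 5 (replace(3, 'm')): offset=1, physical=[D,B,A,C,m], logical=[B,A,C,m,D]
After op 6 (rotate(+1)): offset=2, physical=[D,B,A,C,m], logical=[A,C,m,D,B]
After op 7 (rotate(-2)): offset=0, physical=[D,B,A,C,m], logical=[D,B,A,C,m]
After op 8 (replace(1, 'o')): offset=0, physical=[D,o,A,C,m], logical=[D,o,A,C,m]
After op 9 (swap(4, 3)): offset=0, physical=[D,o,A,m,C], logical=[D,o,A,m,C]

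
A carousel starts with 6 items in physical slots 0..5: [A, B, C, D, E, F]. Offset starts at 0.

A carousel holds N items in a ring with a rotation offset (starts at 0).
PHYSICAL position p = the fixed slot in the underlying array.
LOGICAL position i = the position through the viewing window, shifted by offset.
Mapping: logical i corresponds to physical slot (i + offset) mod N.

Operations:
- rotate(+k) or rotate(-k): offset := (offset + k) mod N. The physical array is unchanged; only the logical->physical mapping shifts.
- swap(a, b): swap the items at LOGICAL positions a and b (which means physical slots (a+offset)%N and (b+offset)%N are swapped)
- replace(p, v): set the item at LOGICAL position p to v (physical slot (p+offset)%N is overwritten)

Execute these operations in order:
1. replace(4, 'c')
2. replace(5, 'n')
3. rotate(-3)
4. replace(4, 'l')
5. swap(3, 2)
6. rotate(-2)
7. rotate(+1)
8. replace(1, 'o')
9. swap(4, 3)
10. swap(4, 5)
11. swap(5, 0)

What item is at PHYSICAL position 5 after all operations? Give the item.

Answer: n

Derivation:
After op 1 (replace(4, 'c')): offset=0, physical=[A,B,C,D,c,F], logical=[A,B,C,D,c,F]
After op 2 (replace(5, 'n')): offset=0, physical=[A,B,C,D,c,n], logical=[A,B,C,D,c,n]
After op 3 (rotate(-3)): offset=3, physical=[A,B,C,D,c,n], logical=[D,c,n,A,B,C]
After op 4 (replace(4, 'l')): offset=3, physical=[A,l,C,D,c,n], logical=[D,c,n,A,l,C]
After op 5 (swap(3, 2)): offset=3, physical=[n,l,C,D,c,A], logical=[D,c,A,n,l,C]
After op 6 (rotate(-2)): offset=1, physical=[n,l,C,D,c,A], logical=[l,C,D,c,A,n]
After op 7 (rotate(+1)): offset=2, physical=[n,l,C,D,c,A], logical=[C,D,c,A,n,l]
After op 8 (replace(1, 'o')): offset=2, physical=[n,l,C,o,c,A], logical=[C,o,c,A,n,l]
After op 9 (swap(4, 3)): offset=2, physical=[A,l,C,o,c,n], logical=[C,o,c,n,A,l]
After op 10 (swap(4, 5)): offset=2, physical=[l,A,C,o,c,n], logical=[C,o,c,n,l,A]
After op 11 (swap(5, 0)): offset=2, physical=[l,C,A,o,c,n], logical=[A,o,c,n,l,C]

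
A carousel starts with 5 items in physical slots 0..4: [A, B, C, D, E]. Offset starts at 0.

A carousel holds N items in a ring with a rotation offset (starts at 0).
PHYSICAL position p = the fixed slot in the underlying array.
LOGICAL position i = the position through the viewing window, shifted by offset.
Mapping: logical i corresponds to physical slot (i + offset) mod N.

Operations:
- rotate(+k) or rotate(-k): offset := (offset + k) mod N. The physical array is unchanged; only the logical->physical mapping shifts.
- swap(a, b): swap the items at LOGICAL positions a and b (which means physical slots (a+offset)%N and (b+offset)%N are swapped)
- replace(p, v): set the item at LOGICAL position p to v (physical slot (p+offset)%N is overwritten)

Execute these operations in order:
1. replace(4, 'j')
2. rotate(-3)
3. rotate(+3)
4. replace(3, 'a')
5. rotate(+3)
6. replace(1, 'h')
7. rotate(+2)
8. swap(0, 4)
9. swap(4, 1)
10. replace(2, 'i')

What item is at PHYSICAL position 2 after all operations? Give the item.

Answer: i

Derivation:
After op 1 (replace(4, 'j')): offset=0, physical=[A,B,C,D,j], logical=[A,B,C,D,j]
After op 2 (rotate(-3)): offset=2, physical=[A,B,C,D,j], logical=[C,D,j,A,B]
After op 3 (rotate(+3)): offset=0, physical=[A,B,C,D,j], logical=[A,B,C,D,j]
After op 4 (replace(3, 'a')): offset=0, physical=[A,B,C,a,j], logical=[A,B,C,a,j]
After op 5 (rotate(+3)): offset=3, physical=[A,B,C,a,j], logical=[a,j,A,B,C]
After op 6 (replace(1, 'h')): offset=3, physical=[A,B,C,a,h], logical=[a,h,A,B,C]
After op 7 (rotate(+2)): offset=0, physical=[A,B,C,a,h], logical=[A,B,C,a,h]
After op 8 (swap(0, 4)): offset=0, physical=[h,B,C,a,A], logical=[h,B,C,a,A]
After op 9 (swap(4, 1)): offset=0, physical=[h,A,C,a,B], logical=[h,A,C,a,B]
After op 10 (replace(2, 'i')): offset=0, physical=[h,A,i,a,B], logical=[h,A,i,a,B]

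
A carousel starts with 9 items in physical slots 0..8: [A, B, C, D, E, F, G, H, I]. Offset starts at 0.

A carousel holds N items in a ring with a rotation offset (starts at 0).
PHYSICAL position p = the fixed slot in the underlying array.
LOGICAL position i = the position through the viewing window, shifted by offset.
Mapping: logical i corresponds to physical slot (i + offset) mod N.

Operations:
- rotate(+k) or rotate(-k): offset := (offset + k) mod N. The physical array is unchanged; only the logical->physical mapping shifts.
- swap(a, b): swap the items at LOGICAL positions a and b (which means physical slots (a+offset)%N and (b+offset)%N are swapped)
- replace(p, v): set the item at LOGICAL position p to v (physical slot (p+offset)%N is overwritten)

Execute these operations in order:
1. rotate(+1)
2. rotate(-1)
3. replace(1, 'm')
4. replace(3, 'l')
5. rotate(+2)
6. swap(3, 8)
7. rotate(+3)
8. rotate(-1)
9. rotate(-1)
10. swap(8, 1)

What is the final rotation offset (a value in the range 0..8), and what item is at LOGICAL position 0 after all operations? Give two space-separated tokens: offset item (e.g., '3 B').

Answer: 3 l

Derivation:
After op 1 (rotate(+1)): offset=1, physical=[A,B,C,D,E,F,G,H,I], logical=[B,C,D,E,F,G,H,I,A]
After op 2 (rotate(-1)): offset=0, physical=[A,B,C,D,E,F,G,H,I], logical=[A,B,C,D,E,F,G,H,I]
After op 3 (replace(1, 'm')): offset=0, physical=[A,m,C,D,E,F,G,H,I], logical=[A,m,C,D,E,F,G,H,I]
After op 4 (replace(3, 'l')): offset=0, physical=[A,m,C,l,E,F,G,H,I], logical=[A,m,C,l,E,F,G,H,I]
After op 5 (rotate(+2)): offset=2, physical=[A,m,C,l,E,F,G,H,I], logical=[C,l,E,F,G,H,I,A,m]
After op 6 (swap(3, 8)): offset=2, physical=[A,F,C,l,E,m,G,H,I], logical=[C,l,E,m,G,H,I,A,F]
After op 7 (rotate(+3)): offset=5, physical=[A,F,C,l,E,m,G,H,I], logical=[m,G,H,I,A,F,C,l,E]
After op 8 (rotate(-1)): offset=4, physical=[A,F,C,l,E,m,G,H,I], logical=[E,m,G,H,I,A,F,C,l]
After op 9 (rotate(-1)): offset=3, physical=[A,F,C,l,E,m,G,H,I], logical=[l,E,m,G,H,I,A,F,C]
After op 10 (swap(8, 1)): offset=3, physical=[A,F,E,l,C,m,G,H,I], logical=[l,C,m,G,H,I,A,F,E]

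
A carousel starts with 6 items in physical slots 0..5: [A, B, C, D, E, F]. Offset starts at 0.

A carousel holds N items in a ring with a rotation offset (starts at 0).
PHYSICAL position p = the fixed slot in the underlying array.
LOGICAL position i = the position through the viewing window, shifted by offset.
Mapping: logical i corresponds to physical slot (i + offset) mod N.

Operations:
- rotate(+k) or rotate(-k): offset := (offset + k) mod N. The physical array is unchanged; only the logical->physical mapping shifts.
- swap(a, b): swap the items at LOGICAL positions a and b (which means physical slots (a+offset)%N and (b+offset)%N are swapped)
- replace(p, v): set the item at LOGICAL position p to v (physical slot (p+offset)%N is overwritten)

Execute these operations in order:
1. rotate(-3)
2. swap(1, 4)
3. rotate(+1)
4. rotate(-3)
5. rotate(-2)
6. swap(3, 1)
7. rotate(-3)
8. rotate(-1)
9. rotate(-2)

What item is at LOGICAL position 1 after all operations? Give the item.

After op 1 (rotate(-3)): offset=3, physical=[A,B,C,D,E,F], logical=[D,E,F,A,B,C]
After op 2 (swap(1, 4)): offset=3, physical=[A,E,C,D,B,F], logical=[D,B,F,A,E,C]
After op 3 (rotate(+1)): offset=4, physical=[A,E,C,D,B,F], logical=[B,F,A,E,C,D]
After op 4 (rotate(-3)): offset=1, physical=[A,E,C,D,B,F], logical=[E,C,D,B,F,A]
After op 5 (rotate(-2)): offset=5, physical=[A,E,C,D,B,F], logical=[F,A,E,C,D,B]
After op 6 (swap(3, 1)): offset=5, physical=[C,E,A,D,B,F], logical=[F,C,E,A,D,B]
After op 7 (rotate(-3)): offset=2, physical=[C,E,A,D,B,F], logical=[A,D,B,F,C,E]
After op 8 (rotate(-1)): offset=1, physical=[C,E,A,D,B,F], logical=[E,A,D,B,F,C]
After op 9 (rotate(-2)): offset=5, physical=[C,E,A,D,B,F], logical=[F,C,E,A,D,B]

Answer: C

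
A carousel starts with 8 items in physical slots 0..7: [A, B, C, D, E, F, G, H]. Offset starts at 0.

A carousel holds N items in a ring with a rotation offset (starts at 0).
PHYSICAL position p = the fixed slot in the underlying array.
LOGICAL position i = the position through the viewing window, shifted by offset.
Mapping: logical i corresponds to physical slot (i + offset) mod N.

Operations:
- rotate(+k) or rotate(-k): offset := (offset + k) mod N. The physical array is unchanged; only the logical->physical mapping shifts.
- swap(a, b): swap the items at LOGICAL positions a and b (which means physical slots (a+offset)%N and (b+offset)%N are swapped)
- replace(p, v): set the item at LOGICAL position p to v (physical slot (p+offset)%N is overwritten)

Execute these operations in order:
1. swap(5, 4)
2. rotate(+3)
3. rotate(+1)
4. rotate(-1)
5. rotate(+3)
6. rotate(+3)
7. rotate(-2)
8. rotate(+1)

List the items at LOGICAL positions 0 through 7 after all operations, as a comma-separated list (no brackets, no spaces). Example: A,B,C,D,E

Answer: A,B,C,D,F,E,G,H

Derivation:
After op 1 (swap(5, 4)): offset=0, physical=[A,B,C,D,F,E,G,H], logical=[A,B,C,D,F,E,G,H]
After op 2 (rotate(+3)): offset=3, physical=[A,B,C,D,F,E,G,H], logical=[D,F,E,G,H,A,B,C]
After op 3 (rotate(+1)): offset=4, physical=[A,B,C,D,F,E,G,H], logical=[F,E,G,H,A,B,C,D]
After op 4 (rotate(-1)): offset=3, physical=[A,B,C,D,F,E,G,H], logical=[D,F,E,G,H,A,B,C]
After op 5 (rotate(+3)): offset=6, physical=[A,B,C,D,F,E,G,H], logical=[G,H,A,B,C,D,F,E]
After op 6 (rotate(+3)): offset=1, physical=[A,B,C,D,F,E,G,H], logical=[B,C,D,F,E,G,H,A]
After op 7 (rotate(-2)): offset=7, physical=[A,B,C,D,F,E,G,H], logical=[H,A,B,C,D,F,E,G]
After op 8 (rotate(+1)): offset=0, physical=[A,B,C,D,F,E,G,H], logical=[A,B,C,D,F,E,G,H]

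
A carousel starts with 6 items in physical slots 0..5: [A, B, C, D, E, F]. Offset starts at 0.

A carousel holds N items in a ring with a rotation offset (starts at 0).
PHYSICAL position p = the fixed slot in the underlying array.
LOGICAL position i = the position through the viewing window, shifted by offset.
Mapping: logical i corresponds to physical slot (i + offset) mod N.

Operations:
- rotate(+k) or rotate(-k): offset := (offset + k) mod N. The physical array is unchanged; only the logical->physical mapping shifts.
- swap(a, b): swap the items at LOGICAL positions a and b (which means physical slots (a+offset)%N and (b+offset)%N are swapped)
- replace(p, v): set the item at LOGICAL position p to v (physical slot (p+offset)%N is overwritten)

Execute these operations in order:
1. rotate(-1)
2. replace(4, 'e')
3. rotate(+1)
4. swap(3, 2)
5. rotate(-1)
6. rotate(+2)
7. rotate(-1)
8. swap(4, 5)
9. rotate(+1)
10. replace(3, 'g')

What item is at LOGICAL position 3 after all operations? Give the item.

After op 1 (rotate(-1)): offset=5, physical=[A,B,C,D,E,F], logical=[F,A,B,C,D,E]
After op 2 (replace(4, 'e')): offset=5, physical=[A,B,C,e,E,F], logical=[F,A,B,C,e,E]
After op 3 (rotate(+1)): offset=0, physical=[A,B,C,e,E,F], logical=[A,B,C,e,E,F]
After op 4 (swap(3, 2)): offset=0, physical=[A,B,e,C,E,F], logical=[A,B,e,C,E,F]
After op 5 (rotate(-1)): offset=5, physical=[A,B,e,C,E,F], logical=[F,A,B,e,C,E]
After op 6 (rotate(+2)): offset=1, physical=[A,B,e,C,E,F], logical=[B,e,C,E,F,A]
After op 7 (rotate(-1)): offset=0, physical=[A,B,e,C,E,F], logical=[A,B,e,C,E,F]
After op 8 (swap(4, 5)): offset=0, physical=[A,B,e,C,F,E], logical=[A,B,e,C,F,E]
After op 9 (rotate(+1)): offset=1, physical=[A,B,e,C,F,E], logical=[B,e,C,F,E,A]
After op 10 (replace(3, 'g')): offset=1, physical=[A,B,e,C,g,E], logical=[B,e,C,g,E,A]

Answer: g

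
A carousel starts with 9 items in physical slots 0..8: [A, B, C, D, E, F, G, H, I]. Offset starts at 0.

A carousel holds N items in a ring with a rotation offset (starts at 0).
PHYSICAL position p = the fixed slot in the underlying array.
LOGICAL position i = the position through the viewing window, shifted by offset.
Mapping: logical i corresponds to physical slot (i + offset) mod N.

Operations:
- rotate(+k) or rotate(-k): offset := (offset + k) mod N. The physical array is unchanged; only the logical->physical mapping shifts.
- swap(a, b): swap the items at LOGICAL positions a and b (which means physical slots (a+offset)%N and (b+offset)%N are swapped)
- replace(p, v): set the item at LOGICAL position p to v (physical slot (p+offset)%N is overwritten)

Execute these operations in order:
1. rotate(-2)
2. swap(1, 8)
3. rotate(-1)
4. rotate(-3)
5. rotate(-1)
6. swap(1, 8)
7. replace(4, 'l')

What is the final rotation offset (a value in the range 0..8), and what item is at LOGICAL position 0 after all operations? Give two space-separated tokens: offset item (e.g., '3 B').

Answer: 2 C

Derivation:
After op 1 (rotate(-2)): offset=7, physical=[A,B,C,D,E,F,G,H,I], logical=[H,I,A,B,C,D,E,F,G]
After op 2 (swap(1, 8)): offset=7, physical=[A,B,C,D,E,F,I,H,G], logical=[H,G,A,B,C,D,E,F,I]
After op 3 (rotate(-1)): offset=6, physical=[A,B,C,D,E,F,I,H,G], logical=[I,H,G,A,B,C,D,E,F]
After op 4 (rotate(-3)): offset=3, physical=[A,B,C,D,E,F,I,H,G], logical=[D,E,F,I,H,G,A,B,C]
After op 5 (rotate(-1)): offset=2, physical=[A,B,C,D,E,F,I,H,G], logical=[C,D,E,F,I,H,G,A,B]
After op 6 (swap(1, 8)): offset=2, physical=[A,D,C,B,E,F,I,H,G], logical=[C,B,E,F,I,H,G,A,D]
After op 7 (replace(4, 'l')): offset=2, physical=[A,D,C,B,E,F,l,H,G], logical=[C,B,E,F,l,H,G,A,D]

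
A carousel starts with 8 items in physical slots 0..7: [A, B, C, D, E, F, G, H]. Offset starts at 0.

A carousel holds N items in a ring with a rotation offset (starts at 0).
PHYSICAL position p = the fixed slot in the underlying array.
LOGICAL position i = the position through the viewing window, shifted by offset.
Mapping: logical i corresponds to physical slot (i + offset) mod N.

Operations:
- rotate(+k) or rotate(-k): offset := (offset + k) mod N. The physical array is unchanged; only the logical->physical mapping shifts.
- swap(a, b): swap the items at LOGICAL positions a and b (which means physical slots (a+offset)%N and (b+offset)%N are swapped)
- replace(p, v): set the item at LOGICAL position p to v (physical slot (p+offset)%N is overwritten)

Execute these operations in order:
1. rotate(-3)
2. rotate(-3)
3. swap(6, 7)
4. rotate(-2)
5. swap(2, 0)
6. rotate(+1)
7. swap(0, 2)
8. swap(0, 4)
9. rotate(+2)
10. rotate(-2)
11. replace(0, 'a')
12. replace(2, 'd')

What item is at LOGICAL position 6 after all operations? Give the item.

After op 1 (rotate(-3)): offset=5, physical=[A,B,C,D,E,F,G,H], logical=[F,G,H,A,B,C,D,E]
After op 2 (rotate(-3)): offset=2, physical=[A,B,C,D,E,F,G,H], logical=[C,D,E,F,G,H,A,B]
After op 3 (swap(6, 7)): offset=2, physical=[B,A,C,D,E,F,G,H], logical=[C,D,E,F,G,H,B,A]
After op 4 (rotate(-2)): offset=0, physical=[B,A,C,D,E,F,G,H], logical=[B,A,C,D,E,F,G,H]
After op 5 (swap(2, 0)): offset=0, physical=[C,A,B,D,E,F,G,H], logical=[C,A,B,D,E,F,G,H]
After op 6 (rotate(+1)): offset=1, physical=[C,A,B,D,E,F,G,H], logical=[A,B,D,E,F,G,H,C]
After op 7 (swap(0, 2)): offset=1, physical=[C,D,B,A,E,F,G,H], logical=[D,B,A,E,F,G,H,C]
After op 8 (swap(0, 4)): offset=1, physical=[C,F,B,A,E,D,G,H], logical=[F,B,A,E,D,G,H,C]
After op 9 (rotate(+2)): offset=3, physical=[C,F,B,A,E,D,G,H], logical=[A,E,D,G,H,C,F,B]
After op 10 (rotate(-2)): offset=1, physical=[C,F,B,A,E,D,G,H], logical=[F,B,A,E,D,G,H,C]
After op 11 (replace(0, 'a')): offset=1, physical=[C,a,B,A,E,D,G,H], logical=[a,B,A,E,D,G,H,C]
After op 12 (replace(2, 'd')): offset=1, physical=[C,a,B,d,E,D,G,H], logical=[a,B,d,E,D,G,H,C]

Answer: H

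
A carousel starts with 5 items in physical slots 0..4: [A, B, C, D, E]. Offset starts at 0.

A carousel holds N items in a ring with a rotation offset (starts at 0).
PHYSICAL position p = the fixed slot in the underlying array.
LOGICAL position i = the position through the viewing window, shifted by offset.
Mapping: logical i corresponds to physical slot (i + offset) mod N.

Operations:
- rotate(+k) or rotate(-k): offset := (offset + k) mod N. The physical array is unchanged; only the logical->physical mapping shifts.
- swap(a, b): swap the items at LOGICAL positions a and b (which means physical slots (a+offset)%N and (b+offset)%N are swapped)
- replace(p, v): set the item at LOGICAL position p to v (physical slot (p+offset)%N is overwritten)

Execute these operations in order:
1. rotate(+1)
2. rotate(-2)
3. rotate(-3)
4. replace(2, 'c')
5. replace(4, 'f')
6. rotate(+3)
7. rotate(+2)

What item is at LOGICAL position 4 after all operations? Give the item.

Answer: f

Derivation:
After op 1 (rotate(+1)): offset=1, physical=[A,B,C,D,E], logical=[B,C,D,E,A]
After op 2 (rotate(-2)): offset=4, physical=[A,B,C,D,E], logical=[E,A,B,C,D]
After op 3 (rotate(-3)): offset=1, physical=[A,B,C,D,E], logical=[B,C,D,E,A]
After op 4 (replace(2, 'c')): offset=1, physical=[A,B,C,c,E], logical=[B,C,c,E,A]
After op 5 (replace(4, 'f')): offset=1, physical=[f,B,C,c,E], logical=[B,C,c,E,f]
After op 6 (rotate(+3)): offset=4, physical=[f,B,C,c,E], logical=[E,f,B,C,c]
After op 7 (rotate(+2)): offset=1, physical=[f,B,C,c,E], logical=[B,C,c,E,f]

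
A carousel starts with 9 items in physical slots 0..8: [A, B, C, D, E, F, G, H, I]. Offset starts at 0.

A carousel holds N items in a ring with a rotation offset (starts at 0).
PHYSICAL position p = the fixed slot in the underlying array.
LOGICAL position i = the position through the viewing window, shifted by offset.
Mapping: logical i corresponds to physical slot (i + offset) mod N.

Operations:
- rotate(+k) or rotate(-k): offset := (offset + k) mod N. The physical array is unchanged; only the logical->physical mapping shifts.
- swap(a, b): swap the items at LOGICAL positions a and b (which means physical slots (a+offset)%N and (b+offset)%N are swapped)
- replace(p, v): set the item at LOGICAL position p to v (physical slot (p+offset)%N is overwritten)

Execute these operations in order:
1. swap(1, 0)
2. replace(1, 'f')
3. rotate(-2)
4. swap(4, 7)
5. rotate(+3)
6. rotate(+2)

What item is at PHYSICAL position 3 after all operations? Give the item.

After op 1 (swap(1, 0)): offset=0, physical=[B,A,C,D,E,F,G,H,I], logical=[B,A,C,D,E,F,G,H,I]
After op 2 (replace(1, 'f')): offset=0, physical=[B,f,C,D,E,F,G,H,I], logical=[B,f,C,D,E,F,G,H,I]
After op 3 (rotate(-2)): offset=7, physical=[B,f,C,D,E,F,G,H,I], logical=[H,I,B,f,C,D,E,F,G]
After op 4 (swap(4, 7)): offset=7, physical=[B,f,F,D,E,C,G,H,I], logical=[H,I,B,f,F,D,E,C,G]
After op 5 (rotate(+3)): offset=1, physical=[B,f,F,D,E,C,G,H,I], logical=[f,F,D,E,C,G,H,I,B]
After op 6 (rotate(+2)): offset=3, physical=[B,f,F,D,E,C,G,H,I], logical=[D,E,C,G,H,I,B,f,F]

Answer: D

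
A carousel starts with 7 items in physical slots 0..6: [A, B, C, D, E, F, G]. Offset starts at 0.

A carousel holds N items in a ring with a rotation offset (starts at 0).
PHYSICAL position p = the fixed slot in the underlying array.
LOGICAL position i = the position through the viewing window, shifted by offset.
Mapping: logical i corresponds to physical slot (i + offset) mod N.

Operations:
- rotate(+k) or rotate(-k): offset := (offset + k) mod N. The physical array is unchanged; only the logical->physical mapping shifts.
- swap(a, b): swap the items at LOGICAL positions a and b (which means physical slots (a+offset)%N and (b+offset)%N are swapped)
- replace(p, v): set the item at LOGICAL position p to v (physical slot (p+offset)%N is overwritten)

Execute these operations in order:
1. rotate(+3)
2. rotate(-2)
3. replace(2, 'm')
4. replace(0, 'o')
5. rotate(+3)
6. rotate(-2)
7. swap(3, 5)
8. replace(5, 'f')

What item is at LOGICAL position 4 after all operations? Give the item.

Answer: G

Derivation:
After op 1 (rotate(+3)): offset=3, physical=[A,B,C,D,E,F,G], logical=[D,E,F,G,A,B,C]
After op 2 (rotate(-2)): offset=1, physical=[A,B,C,D,E,F,G], logical=[B,C,D,E,F,G,A]
After op 3 (replace(2, 'm')): offset=1, physical=[A,B,C,m,E,F,G], logical=[B,C,m,E,F,G,A]
After op 4 (replace(0, 'o')): offset=1, physical=[A,o,C,m,E,F,G], logical=[o,C,m,E,F,G,A]
After op 5 (rotate(+3)): offset=4, physical=[A,o,C,m,E,F,G], logical=[E,F,G,A,o,C,m]
After op 6 (rotate(-2)): offset=2, physical=[A,o,C,m,E,F,G], logical=[C,m,E,F,G,A,o]
After op 7 (swap(3, 5)): offset=2, physical=[F,o,C,m,E,A,G], logical=[C,m,E,A,G,F,o]
After op 8 (replace(5, 'f')): offset=2, physical=[f,o,C,m,E,A,G], logical=[C,m,E,A,G,f,o]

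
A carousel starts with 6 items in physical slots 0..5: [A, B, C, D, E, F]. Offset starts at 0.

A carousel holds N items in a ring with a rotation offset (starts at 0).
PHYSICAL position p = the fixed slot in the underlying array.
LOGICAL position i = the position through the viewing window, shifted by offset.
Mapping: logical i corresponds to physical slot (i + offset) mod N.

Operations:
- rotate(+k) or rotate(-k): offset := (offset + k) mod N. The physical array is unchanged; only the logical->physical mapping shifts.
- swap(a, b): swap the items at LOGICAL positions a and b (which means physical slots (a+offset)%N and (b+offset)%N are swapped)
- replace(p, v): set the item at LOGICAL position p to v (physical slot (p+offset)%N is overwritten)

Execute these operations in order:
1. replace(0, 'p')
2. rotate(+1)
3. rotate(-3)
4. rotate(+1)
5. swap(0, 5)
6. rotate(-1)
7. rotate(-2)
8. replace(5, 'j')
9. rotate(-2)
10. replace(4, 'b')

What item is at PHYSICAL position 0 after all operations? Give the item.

Answer: p

Derivation:
After op 1 (replace(0, 'p')): offset=0, physical=[p,B,C,D,E,F], logical=[p,B,C,D,E,F]
After op 2 (rotate(+1)): offset=1, physical=[p,B,C,D,E,F], logical=[B,C,D,E,F,p]
After op 3 (rotate(-3)): offset=4, physical=[p,B,C,D,E,F], logical=[E,F,p,B,C,D]
After op 4 (rotate(+1)): offset=5, physical=[p,B,C,D,E,F], logical=[F,p,B,C,D,E]
After op 5 (swap(0, 5)): offset=5, physical=[p,B,C,D,F,E], logical=[E,p,B,C,D,F]
After op 6 (rotate(-1)): offset=4, physical=[p,B,C,D,F,E], logical=[F,E,p,B,C,D]
After op 7 (rotate(-2)): offset=2, physical=[p,B,C,D,F,E], logical=[C,D,F,E,p,B]
After op 8 (replace(5, 'j')): offset=2, physical=[p,j,C,D,F,E], logical=[C,D,F,E,p,j]
After op 9 (rotate(-2)): offset=0, physical=[p,j,C,D,F,E], logical=[p,j,C,D,F,E]
After op 10 (replace(4, 'b')): offset=0, physical=[p,j,C,D,b,E], logical=[p,j,C,D,b,E]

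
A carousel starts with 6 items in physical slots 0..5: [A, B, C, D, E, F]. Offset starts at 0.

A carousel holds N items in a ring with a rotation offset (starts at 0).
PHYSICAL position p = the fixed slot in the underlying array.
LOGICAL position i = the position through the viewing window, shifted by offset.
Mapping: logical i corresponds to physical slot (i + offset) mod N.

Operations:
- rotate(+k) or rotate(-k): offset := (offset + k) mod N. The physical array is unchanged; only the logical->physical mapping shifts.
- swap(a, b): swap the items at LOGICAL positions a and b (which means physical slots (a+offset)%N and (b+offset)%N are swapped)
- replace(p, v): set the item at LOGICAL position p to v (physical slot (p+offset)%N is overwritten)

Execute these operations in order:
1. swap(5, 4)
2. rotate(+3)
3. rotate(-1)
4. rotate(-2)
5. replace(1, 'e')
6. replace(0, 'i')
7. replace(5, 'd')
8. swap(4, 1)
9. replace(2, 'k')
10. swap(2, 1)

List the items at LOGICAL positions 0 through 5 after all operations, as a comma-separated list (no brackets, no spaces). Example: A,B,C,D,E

Answer: i,k,F,D,e,d

Derivation:
After op 1 (swap(5, 4)): offset=0, physical=[A,B,C,D,F,E], logical=[A,B,C,D,F,E]
After op 2 (rotate(+3)): offset=3, physical=[A,B,C,D,F,E], logical=[D,F,E,A,B,C]
After op 3 (rotate(-1)): offset=2, physical=[A,B,C,D,F,E], logical=[C,D,F,E,A,B]
After op 4 (rotate(-2)): offset=0, physical=[A,B,C,D,F,E], logical=[A,B,C,D,F,E]
After op 5 (replace(1, 'e')): offset=0, physical=[A,e,C,D,F,E], logical=[A,e,C,D,F,E]
After op 6 (replace(0, 'i')): offset=0, physical=[i,e,C,D,F,E], logical=[i,e,C,D,F,E]
After op 7 (replace(5, 'd')): offset=0, physical=[i,e,C,D,F,d], logical=[i,e,C,D,F,d]
After op 8 (swap(4, 1)): offset=0, physical=[i,F,C,D,e,d], logical=[i,F,C,D,e,d]
After op 9 (replace(2, 'k')): offset=0, physical=[i,F,k,D,e,d], logical=[i,F,k,D,e,d]
After op 10 (swap(2, 1)): offset=0, physical=[i,k,F,D,e,d], logical=[i,k,F,D,e,d]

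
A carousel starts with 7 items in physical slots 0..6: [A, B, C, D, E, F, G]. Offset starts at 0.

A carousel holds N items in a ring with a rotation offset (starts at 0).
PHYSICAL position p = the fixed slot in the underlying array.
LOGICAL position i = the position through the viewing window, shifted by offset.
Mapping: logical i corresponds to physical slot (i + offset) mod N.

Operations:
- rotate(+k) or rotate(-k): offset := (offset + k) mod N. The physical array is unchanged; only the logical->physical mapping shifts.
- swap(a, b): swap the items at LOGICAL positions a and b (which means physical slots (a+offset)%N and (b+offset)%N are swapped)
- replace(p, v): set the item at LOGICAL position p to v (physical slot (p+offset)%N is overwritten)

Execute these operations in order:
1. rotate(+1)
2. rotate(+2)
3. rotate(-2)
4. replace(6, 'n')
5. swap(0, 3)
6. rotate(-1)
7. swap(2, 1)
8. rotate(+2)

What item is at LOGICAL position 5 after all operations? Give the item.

Answer: n

Derivation:
After op 1 (rotate(+1)): offset=1, physical=[A,B,C,D,E,F,G], logical=[B,C,D,E,F,G,A]
After op 2 (rotate(+2)): offset=3, physical=[A,B,C,D,E,F,G], logical=[D,E,F,G,A,B,C]
After op 3 (rotate(-2)): offset=1, physical=[A,B,C,D,E,F,G], logical=[B,C,D,E,F,G,A]
After op 4 (replace(6, 'n')): offset=1, physical=[n,B,C,D,E,F,G], logical=[B,C,D,E,F,G,n]
After op 5 (swap(0, 3)): offset=1, physical=[n,E,C,D,B,F,G], logical=[E,C,D,B,F,G,n]
After op 6 (rotate(-1)): offset=0, physical=[n,E,C,D,B,F,G], logical=[n,E,C,D,B,F,G]
After op 7 (swap(2, 1)): offset=0, physical=[n,C,E,D,B,F,G], logical=[n,C,E,D,B,F,G]
After op 8 (rotate(+2)): offset=2, physical=[n,C,E,D,B,F,G], logical=[E,D,B,F,G,n,C]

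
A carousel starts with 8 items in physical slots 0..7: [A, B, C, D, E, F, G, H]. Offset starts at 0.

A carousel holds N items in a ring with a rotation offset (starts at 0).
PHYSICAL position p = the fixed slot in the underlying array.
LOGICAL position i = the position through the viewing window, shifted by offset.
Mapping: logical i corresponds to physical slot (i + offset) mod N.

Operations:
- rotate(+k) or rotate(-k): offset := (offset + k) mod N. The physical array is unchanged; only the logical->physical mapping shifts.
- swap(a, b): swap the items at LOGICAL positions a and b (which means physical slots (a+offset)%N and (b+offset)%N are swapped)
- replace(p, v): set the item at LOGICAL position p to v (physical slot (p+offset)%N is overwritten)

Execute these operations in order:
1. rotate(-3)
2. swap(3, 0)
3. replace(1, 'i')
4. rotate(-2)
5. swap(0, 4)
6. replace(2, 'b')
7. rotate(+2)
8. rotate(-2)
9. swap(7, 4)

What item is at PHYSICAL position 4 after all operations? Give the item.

After op 1 (rotate(-3)): offset=5, physical=[A,B,C,D,E,F,G,H], logical=[F,G,H,A,B,C,D,E]
After op 2 (swap(3, 0)): offset=5, physical=[F,B,C,D,E,A,G,H], logical=[A,G,H,F,B,C,D,E]
After op 3 (replace(1, 'i')): offset=5, physical=[F,B,C,D,E,A,i,H], logical=[A,i,H,F,B,C,D,E]
After op 4 (rotate(-2)): offset=3, physical=[F,B,C,D,E,A,i,H], logical=[D,E,A,i,H,F,B,C]
After op 5 (swap(0, 4)): offset=3, physical=[F,B,C,H,E,A,i,D], logical=[H,E,A,i,D,F,B,C]
After op 6 (replace(2, 'b')): offset=3, physical=[F,B,C,H,E,b,i,D], logical=[H,E,b,i,D,F,B,C]
After op 7 (rotate(+2)): offset=5, physical=[F,B,C,H,E,b,i,D], logical=[b,i,D,F,B,C,H,E]
After op 8 (rotate(-2)): offset=3, physical=[F,B,C,H,E,b,i,D], logical=[H,E,b,i,D,F,B,C]
After op 9 (swap(7, 4)): offset=3, physical=[F,B,D,H,E,b,i,C], logical=[H,E,b,i,C,F,B,D]

Answer: E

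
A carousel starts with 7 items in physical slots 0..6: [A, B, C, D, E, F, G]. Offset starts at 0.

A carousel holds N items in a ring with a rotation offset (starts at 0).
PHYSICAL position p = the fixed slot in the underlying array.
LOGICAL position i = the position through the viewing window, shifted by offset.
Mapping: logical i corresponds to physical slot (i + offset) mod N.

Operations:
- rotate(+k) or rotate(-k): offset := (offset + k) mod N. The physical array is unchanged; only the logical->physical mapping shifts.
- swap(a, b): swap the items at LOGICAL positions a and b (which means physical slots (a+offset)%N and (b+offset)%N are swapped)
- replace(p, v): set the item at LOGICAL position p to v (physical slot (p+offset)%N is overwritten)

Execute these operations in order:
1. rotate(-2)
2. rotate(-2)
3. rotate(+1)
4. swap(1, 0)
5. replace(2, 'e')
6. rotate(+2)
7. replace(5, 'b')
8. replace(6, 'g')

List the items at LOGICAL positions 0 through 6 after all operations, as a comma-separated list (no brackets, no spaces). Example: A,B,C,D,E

After op 1 (rotate(-2)): offset=5, physical=[A,B,C,D,E,F,G], logical=[F,G,A,B,C,D,E]
After op 2 (rotate(-2)): offset=3, physical=[A,B,C,D,E,F,G], logical=[D,E,F,G,A,B,C]
After op 3 (rotate(+1)): offset=4, physical=[A,B,C,D,E,F,G], logical=[E,F,G,A,B,C,D]
After op 4 (swap(1, 0)): offset=4, physical=[A,B,C,D,F,E,G], logical=[F,E,G,A,B,C,D]
After op 5 (replace(2, 'e')): offset=4, physical=[A,B,C,D,F,E,e], logical=[F,E,e,A,B,C,D]
After op 6 (rotate(+2)): offset=6, physical=[A,B,C,D,F,E,e], logical=[e,A,B,C,D,F,E]
After op 7 (replace(5, 'b')): offset=6, physical=[A,B,C,D,b,E,e], logical=[e,A,B,C,D,b,E]
After op 8 (replace(6, 'g')): offset=6, physical=[A,B,C,D,b,g,e], logical=[e,A,B,C,D,b,g]

Answer: e,A,B,C,D,b,g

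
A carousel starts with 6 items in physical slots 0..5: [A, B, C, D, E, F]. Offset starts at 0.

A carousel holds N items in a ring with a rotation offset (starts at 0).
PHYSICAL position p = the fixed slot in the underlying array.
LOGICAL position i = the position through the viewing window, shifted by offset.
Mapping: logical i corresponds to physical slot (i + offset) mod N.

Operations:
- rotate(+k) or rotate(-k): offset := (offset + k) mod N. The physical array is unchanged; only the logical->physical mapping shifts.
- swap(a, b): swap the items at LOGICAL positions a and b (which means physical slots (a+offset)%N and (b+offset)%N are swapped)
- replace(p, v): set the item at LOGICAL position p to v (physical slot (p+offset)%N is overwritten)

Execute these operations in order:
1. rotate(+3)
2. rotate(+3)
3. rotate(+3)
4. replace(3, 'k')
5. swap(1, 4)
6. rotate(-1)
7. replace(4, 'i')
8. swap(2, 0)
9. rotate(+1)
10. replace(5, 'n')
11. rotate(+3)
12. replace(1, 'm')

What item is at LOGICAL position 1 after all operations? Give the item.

Answer: m

Derivation:
After op 1 (rotate(+3)): offset=3, physical=[A,B,C,D,E,F], logical=[D,E,F,A,B,C]
After op 2 (rotate(+3)): offset=0, physical=[A,B,C,D,E,F], logical=[A,B,C,D,E,F]
After op 3 (rotate(+3)): offset=3, physical=[A,B,C,D,E,F], logical=[D,E,F,A,B,C]
After op 4 (replace(3, 'k')): offset=3, physical=[k,B,C,D,E,F], logical=[D,E,F,k,B,C]
After op 5 (swap(1, 4)): offset=3, physical=[k,E,C,D,B,F], logical=[D,B,F,k,E,C]
After op 6 (rotate(-1)): offset=2, physical=[k,E,C,D,B,F], logical=[C,D,B,F,k,E]
After op 7 (replace(4, 'i')): offset=2, physical=[i,E,C,D,B,F], logical=[C,D,B,F,i,E]
After op 8 (swap(2, 0)): offset=2, physical=[i,E,B,D,C,F], logical=[B,D,C,F,i,E]
After op 9 (rotate(+1)): offset=3, physical=[i,E,B,D,C,F], logical=[D,C,F,i,E,B]
After op 10 (replace(5, 'n')): offset=3, physical=[i,E,n,D,C,F], logical=[D,C,F,i,E,n]
After op 11 (rotate(+3)): offset=0, physical=[i,E,n,D,C,F], logical=[i,E,n,D,C,F]
After op 12 (replace(1, 'm')): offset=0, physical=[i,m,n,D,C,F], logical=[i,m,n,D,C,F]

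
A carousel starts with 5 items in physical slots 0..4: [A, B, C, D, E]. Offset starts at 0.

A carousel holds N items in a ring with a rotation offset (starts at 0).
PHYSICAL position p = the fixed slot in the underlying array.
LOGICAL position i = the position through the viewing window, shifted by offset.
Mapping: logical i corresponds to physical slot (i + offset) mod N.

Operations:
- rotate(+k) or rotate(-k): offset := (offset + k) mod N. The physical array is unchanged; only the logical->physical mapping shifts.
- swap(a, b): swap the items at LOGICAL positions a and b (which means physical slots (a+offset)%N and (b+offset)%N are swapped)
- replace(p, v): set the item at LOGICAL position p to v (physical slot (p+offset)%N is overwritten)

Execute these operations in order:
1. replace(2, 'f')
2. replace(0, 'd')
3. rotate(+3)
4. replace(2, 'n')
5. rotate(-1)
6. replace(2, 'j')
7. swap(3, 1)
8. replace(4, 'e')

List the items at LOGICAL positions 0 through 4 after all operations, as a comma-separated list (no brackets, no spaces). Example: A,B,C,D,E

After op 1 (replace(2, 'f')): offset=0, physical=[A,B,f,D,E], logical=[A,B,f,D,E]
After op 2 (replace(0, 'd')): offset=0, physical=[d,B,f,D,E], logical=[d,B,f,D,E]
After op 3 (rotate(+3)): offset=3, physical=[d,B,f,D,E], logical=[D,E,d,B,f]
After op 4 (replace(2, 'n')): offset=3, physical=[n,B,f,D,E], logical=[D,E,n,B,f]
After op 5 (rotate(-1)): offset=2, physical=[n,B,f,D,E], logical=[f,D,E,n,B]
After op 6 (replace(2, 'j')): offset=2, physical=[n,B,f,D,j], logical=[f,D,j,n,B]
After op 7 (swap(3, 1)): offset=2, physical=[D,B,f,n,j], logical=[f,n,j,D,B]
After op 8 (replace(4, 'e')): offset=2, physical=[D,e,f,n,j], logical=[f,n,j,D,e]

Answer: f,n,j,D,e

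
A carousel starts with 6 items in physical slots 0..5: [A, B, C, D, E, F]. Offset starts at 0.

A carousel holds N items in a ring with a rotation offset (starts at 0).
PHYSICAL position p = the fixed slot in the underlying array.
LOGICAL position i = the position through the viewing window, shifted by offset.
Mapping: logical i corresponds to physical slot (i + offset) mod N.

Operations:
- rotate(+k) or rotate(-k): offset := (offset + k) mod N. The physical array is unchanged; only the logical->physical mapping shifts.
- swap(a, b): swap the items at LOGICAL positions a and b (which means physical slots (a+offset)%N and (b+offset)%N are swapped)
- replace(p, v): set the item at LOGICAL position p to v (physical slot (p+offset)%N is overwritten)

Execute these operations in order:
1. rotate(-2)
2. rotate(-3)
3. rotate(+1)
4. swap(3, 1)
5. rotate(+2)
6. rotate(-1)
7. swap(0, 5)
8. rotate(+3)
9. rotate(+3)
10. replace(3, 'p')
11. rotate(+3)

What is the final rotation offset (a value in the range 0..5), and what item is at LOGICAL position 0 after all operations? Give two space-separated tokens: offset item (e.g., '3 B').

After op 1 (rotate(-2)): offset=4, physical=[A,B,C,D,E,F], logical=[E,F,A,B,C,D]
After op 2 (rotate(-3)): offset=1, physical=[A,B,C,D,E,F], logical=[B,C,D,E,F,A]
After op 3 (rotate(+1)): offset=2, physical=[A,B,C,D,E,F], logical=[C,D,E,F,A,B]
After op 4 (swap(3, 1)): offset=2, physical=[A,B,C,F,E,D], logical=[C,F,E,D,A,B]
After op 5 (rotate(+2)): offset=4, physical=[A,B,C,F,E,D], logical=[E,D,A,B,C,F]
After op 6 (rotate(-1)): offset=3, physical=[A,B,C,F,E,D], logical=[F,E,D,A,B,C]
After op 7 (swap(0, 5)): offset=3, physical=[A,B,F,C,E,D], logical=[C,E,D,A,B,F]
After op 8 (rotate(+3)): offset=0, physical=[A,B,F,C,E,D], logical=[A,B,F,C,E,D]
After op 9 (rotate(+3)): offset=3, physical=[A,B,F,C,E,D], logical=[C,E,D,A,B,F]
After op 10 (replace(3, 'p')): offset=3, physical=[p,B,F,C,E,D], logical=[C,E,D,p,B,F]
After op 11 (rotate(+3)): offset=0, physical=[p,B,F,C,E,D], logical=[p,B,F,C,E,D]

Answer: 0 p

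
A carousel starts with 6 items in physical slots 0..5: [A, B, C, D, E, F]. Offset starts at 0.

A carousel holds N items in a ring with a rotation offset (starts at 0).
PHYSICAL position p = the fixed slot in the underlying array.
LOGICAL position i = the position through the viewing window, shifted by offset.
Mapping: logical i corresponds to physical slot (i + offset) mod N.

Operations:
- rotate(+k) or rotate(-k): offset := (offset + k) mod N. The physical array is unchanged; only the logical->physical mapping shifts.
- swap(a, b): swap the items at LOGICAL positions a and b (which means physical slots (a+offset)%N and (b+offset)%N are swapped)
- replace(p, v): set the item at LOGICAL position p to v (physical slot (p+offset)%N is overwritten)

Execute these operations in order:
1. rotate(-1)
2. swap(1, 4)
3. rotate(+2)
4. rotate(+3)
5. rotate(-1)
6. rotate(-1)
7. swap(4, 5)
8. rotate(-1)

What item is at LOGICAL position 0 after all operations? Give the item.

Answer: D

Derivation:
After op 1 (rotate(-1)): offset=5, physical=[A,B,C,D,E,F], logical=[F,A,B,C,D,E]
After op 2 (swap(1, 4)): offset=5, physical=[D,B,C,A,E,F], logical=[F,D,B,C,A,E]
After op 3 (rotate(+2)): offset=1, physical=[D,B,C,A,E,F], logical=[B,C,A,E,F,D]
After op 4 (rotate(+3)): offset=4, physical=[D,B,C,A,E,F], logical=[E,F,D,B,C,A]
After op 5 (rotate(-1)): offset=3, physical=[D,B,C,A,E,F], logical=[A,E,F,D,B,C]
After op 6 (rotate(-1)): offset=2, physical=[D,B,C,A,E,F], logical=[C,A,E,F,D,B]
After op 7 (swap(4, 5)): offset=2, physical=[B,D,C,A,E,F], logical=[C,A,E,F,B,D]
After op 8 (rotate(-1)): offset=1, physical=[B,D,C,A,E,F], logical=[D,C,A,E,F,B]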